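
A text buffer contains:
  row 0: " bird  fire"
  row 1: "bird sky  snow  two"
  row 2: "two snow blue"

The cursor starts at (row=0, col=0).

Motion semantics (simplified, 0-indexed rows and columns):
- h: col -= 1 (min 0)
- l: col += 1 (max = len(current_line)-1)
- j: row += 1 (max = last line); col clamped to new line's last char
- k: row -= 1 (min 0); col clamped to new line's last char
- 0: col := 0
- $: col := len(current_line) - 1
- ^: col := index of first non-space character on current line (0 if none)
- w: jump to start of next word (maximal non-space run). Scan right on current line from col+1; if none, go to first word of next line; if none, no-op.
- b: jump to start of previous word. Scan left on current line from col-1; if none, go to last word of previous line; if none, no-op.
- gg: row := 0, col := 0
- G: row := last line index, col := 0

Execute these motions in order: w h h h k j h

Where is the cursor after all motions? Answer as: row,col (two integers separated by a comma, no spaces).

Answer: 1,0

Derivation:
After 1 (w): row=0 col=1 char='b'
After 2 (h): row=0 col=0 char='_'
After 3 (h): row=0 col=0 char='_'
After 4 (h): row=0 col=0 char='_'
After 5 (k): row=0 col=0 char='_'
After 6 (j): row=1 col=0 char='b'
After 7 (h): row=1 col=0 char='b'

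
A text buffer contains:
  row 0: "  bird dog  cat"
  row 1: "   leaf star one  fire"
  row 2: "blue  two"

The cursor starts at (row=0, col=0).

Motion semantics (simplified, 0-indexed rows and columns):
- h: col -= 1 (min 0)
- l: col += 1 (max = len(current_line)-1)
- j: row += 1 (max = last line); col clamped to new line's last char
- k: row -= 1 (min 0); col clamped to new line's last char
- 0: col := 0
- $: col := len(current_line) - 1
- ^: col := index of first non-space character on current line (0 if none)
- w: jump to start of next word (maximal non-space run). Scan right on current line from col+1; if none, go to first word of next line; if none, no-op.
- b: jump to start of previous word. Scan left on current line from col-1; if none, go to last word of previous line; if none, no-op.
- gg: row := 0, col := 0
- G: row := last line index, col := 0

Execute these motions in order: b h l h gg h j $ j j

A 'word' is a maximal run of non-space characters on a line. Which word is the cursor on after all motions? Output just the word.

Answer: two

Derivation:
After 1 (b): row=0 col=0 char='_'
After 2 (h): row=0 col=0 char='_'
After 3 (l): row=0 col=1 char='_'
After 4 (h): row=0 col=0 char='_'
After 5 (gg): row=0 col=0 char='_'
After 6 (h): row=0 col=0 char='_'
After 7 (j): row=1 col=0 char='_'
After 8 ($): row=1 col=21 char='e'
After 9 (j): row=2 col=8 char='o'
After 10 (j): row=2 col=8 char='o'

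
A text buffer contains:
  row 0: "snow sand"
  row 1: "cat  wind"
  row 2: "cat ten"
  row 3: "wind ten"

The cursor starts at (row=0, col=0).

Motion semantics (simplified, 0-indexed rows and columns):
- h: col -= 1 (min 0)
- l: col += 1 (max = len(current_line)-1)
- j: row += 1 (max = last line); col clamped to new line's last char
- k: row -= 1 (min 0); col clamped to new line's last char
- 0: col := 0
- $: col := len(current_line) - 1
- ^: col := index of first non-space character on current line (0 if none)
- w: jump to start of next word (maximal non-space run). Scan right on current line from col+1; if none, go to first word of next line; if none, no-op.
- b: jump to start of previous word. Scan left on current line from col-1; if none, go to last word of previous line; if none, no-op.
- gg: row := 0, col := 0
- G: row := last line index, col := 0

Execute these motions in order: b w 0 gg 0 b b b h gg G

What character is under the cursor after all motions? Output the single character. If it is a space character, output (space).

Answer: w

Derivation:
After 1 (b): row=0 col=0 char='s'
After 2 (w): row=0 col=5 char='s'
After 3 (0): row=0 col=0 char='s'
After 4 (gg): row=0 col=0 char='s'
After 5 (0): row=0 col=0 char='s'
After 6 (b): row=0 col=0 char='s'
After 7 (b): row=0 col=0 char='s'
After 8 (b): row=0 col=0 char='s'
After 9 (h): row=0 col=0 char='s'
After 10 (gg): row=0 col=0 char='s'
After 11 (G): row=3 col=0 char='w'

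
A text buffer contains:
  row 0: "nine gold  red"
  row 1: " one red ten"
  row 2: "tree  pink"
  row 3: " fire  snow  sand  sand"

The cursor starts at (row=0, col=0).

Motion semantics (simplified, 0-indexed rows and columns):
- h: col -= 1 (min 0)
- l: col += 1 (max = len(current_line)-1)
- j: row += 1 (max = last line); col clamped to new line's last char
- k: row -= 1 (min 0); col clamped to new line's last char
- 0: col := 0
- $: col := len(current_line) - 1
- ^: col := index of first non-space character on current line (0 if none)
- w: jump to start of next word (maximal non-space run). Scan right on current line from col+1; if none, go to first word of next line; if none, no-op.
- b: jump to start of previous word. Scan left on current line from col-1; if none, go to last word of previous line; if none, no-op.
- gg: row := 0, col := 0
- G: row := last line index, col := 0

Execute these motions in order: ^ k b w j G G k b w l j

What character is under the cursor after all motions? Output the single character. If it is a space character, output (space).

Answer: f

Derivation:
After 1 (^): row=0 col=0 char='n'
After 2 (k): row=0 col=0 char='n'
After 3 (b): row=0 col=0 char='n'
After 4 (w): row=0 col=5 char='g'
After 5 (j): row=1 col=5 char='r'
After 6 (G): row=3 col=0 char='_'
After 7 (G): row=3 col=0 char='_'
After 8 (k): row=2 col=0 char='t'
After 9 (b): row=1 col=9 char='t'
After 10 (w): row=2 col=0 char='t'
After 11 (l): row=2 col=1 char='r'
After 12 (j): row=3 col=1 char='f'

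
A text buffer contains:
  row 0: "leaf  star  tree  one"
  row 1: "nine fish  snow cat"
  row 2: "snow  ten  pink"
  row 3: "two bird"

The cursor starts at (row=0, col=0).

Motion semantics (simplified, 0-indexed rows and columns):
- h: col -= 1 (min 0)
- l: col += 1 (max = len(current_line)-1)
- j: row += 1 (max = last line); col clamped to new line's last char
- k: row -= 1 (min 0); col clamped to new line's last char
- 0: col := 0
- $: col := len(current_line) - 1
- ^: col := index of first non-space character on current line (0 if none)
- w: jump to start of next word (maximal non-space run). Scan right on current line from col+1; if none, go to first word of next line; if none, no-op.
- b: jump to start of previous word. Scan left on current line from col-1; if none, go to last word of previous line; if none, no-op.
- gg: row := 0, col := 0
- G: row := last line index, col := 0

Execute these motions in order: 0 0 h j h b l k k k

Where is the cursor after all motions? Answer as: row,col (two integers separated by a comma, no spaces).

After 1 (0): row=0 col=0 char='l'
After 2 (0): row=0 col=0 char='l'
After 3 (h): row=0 col=0 char='l'
After 4 (j): row=1 col=0 char='n'
After 5 (h): row=1 col=0 char='n'
After 6 (b): row=0 col=18 char='o'
After 7 (l): row=0 col=19 char='n'
After 8 (k): row=0 col=19 char='n'
After 9 (k): row=0 col=19 char='n'
After 10 (k): row=0 col=19 char='n'

Answer: 0,19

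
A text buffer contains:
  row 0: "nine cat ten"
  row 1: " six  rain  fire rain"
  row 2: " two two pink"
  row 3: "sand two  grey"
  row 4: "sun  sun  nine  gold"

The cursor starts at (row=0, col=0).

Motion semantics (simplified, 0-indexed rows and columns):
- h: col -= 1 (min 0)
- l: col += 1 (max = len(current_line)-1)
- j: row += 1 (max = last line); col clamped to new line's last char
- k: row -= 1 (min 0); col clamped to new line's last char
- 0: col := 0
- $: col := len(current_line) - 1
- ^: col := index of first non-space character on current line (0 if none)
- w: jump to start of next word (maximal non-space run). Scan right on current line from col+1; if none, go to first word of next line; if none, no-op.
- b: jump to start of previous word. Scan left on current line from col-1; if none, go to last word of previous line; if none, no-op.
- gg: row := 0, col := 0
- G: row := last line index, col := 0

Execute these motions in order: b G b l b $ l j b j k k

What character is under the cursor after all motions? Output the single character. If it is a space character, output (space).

After 1 (b): row=0 col=0 char='n'
After 2 (G): row=4 col=0 char='s'
After 3 (b): row=3 col=10 char='g'
After 4 (l): row=3 col=11 char='r'
After 5 (b): row=3 col=10 char='g'
After 6 ($): row=3 col=13 char='y'
After 7 (l): row=3 col=13 char='y'
After 8 (j): row=4 col=13 char='e'
After 9 (b): row=4 col=10 char='n'
After 10 (j): row=4 col=10 char='n'
After 11 (k): row=3 col=10 char='g'
After 12 (k): row=2 col=10 char='i'

Answer: i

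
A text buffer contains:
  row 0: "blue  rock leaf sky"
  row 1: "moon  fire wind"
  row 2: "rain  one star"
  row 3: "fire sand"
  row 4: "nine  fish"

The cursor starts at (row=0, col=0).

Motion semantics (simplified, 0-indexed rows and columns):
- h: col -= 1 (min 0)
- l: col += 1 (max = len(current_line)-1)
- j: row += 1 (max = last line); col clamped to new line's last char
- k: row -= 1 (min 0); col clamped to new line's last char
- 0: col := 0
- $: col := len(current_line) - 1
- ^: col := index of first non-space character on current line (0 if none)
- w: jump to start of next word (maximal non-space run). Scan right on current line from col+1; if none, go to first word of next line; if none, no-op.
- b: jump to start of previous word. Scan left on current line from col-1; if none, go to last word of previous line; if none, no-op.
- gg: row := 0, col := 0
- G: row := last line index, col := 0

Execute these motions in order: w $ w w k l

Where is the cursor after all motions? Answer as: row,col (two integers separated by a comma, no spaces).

Answer: 0,7

Derivation:
After 1 (w): row=0 col=6 char='r'
After 2 ($): row=0 col=18 char='y'
After 3 (w): row=1 col=0 char='m'
After 4 (w): row=1 col=6 char='f'
After 5 (k): row=0 col=6 char='r'
After 6 (l): row=0 col=7 char='o'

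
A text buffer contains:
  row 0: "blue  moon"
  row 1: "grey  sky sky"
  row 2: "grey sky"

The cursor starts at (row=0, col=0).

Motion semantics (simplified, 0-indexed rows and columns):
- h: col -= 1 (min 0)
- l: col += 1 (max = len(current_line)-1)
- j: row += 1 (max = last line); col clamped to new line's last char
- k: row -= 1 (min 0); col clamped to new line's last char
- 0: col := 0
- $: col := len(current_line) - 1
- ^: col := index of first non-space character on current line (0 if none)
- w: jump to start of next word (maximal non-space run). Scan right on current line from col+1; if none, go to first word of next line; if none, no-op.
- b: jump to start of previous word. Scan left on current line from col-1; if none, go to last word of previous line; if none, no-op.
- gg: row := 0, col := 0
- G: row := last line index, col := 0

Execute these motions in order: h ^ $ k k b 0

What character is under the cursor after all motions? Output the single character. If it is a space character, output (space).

Answer: b

Derivation:
After 1 (h): row=0 col=0 char='b'
After 2 (^): row=0 col=0 char='b'
After 3 ($): row=0 col=9 char='n'
After 4 (k): row=0 col=9 char='n'
After 5 (k): row=0 col=9 char='n'
After 6 (b): row=0 col=6 char='m'
After 7 (0): row=0 col=0 char='b'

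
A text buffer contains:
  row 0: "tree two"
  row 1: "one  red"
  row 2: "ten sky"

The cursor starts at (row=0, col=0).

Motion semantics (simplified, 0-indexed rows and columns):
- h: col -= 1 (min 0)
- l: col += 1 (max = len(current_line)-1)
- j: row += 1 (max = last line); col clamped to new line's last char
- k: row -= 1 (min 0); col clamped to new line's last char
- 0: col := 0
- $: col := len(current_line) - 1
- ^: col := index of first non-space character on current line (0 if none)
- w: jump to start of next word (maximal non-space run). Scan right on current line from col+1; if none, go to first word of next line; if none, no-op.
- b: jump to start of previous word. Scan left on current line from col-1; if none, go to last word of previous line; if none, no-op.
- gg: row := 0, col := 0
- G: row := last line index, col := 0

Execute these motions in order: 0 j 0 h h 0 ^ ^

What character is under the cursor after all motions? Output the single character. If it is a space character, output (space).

After 1 (0): row=0 col=0 char='t'
After 2 (j): row=1 col=0 char='o'
After 3 (0): row=1 col=0 char='o'
After 4 (h): row=1 col=0 char='o'
After 5 (h): row=1 col=0 char='o'
After 6 (0): row=1 col=0 char='o'
After 7 (^): row=1 col=0 char='o'
After 8 (^): row=1 col=0 char='o'

Answer: o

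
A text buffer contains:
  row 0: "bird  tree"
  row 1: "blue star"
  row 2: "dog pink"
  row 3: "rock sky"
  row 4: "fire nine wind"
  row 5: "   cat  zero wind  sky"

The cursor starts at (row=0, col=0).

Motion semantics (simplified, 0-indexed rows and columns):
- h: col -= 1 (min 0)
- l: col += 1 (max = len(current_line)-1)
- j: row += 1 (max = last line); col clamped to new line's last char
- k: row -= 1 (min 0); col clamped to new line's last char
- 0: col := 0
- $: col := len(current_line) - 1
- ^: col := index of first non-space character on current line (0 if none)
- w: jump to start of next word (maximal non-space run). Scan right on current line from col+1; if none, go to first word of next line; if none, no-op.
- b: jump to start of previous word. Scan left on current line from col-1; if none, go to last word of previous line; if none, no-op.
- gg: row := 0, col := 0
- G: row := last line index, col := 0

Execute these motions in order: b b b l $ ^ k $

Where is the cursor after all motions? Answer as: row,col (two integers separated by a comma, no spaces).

After 1 (b): row=0 col=0 char='b'
After 2 (b): row=0 col=0 char='b'
After 3 (b): row=0 col=0 char='b'
After 4 (l): row=0 col=1 char='i'
After 5 ($): row=0 col=9 char='e'
After 6 (^): row=0 col=0 char='b'
After 7 (k): row=0 col=0 char='b'
After 8 ($): row=0 col=9 char='e'

Answer: 0,9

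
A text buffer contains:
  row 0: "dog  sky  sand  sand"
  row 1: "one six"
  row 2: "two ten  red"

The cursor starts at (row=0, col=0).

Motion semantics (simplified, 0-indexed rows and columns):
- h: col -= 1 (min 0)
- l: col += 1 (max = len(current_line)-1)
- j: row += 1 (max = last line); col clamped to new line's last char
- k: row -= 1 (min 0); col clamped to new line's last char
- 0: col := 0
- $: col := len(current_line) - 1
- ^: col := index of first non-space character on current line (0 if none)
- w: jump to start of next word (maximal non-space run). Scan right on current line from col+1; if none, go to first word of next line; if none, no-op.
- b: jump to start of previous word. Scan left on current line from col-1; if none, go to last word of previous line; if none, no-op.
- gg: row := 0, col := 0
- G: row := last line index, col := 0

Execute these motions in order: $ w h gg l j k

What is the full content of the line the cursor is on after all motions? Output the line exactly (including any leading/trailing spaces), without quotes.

Answer: dog  sky  sand  sand

Derivation:
After 1 ($): row=0 col=19 char='d'
After 2 (w): row=1 col=0 char='o'
After 3 (h): row=1 col=0 char='o'
After 4 (gg): row=0 col=0 char='d'
After 5 (l): row=0 col=1 char='o'
After 6 (j): row=1 col=1 char='n'
After 7 (k): row=0 col=1 char='o'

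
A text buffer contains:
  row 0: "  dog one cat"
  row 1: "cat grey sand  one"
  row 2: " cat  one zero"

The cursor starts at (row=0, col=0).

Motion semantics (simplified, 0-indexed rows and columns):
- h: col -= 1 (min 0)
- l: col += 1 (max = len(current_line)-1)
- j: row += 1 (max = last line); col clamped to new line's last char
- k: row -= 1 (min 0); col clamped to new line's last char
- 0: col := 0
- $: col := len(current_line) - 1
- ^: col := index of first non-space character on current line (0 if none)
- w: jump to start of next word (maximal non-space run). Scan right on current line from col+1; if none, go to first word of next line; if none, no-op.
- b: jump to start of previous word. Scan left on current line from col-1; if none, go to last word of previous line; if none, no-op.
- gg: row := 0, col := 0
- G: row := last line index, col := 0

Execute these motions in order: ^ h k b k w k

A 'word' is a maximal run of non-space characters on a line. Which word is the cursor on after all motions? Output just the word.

Answer: dog

Derivation:
After 1 (^): row=0 col=2 char='d'
After 2 (h): row=0 col=1 char='_'
After 3 (k): row=0 col=1 char='_'
After 4 (b): row=0 col=1 char='_'
After 5 (k): row=0 col=1 char='_'
After 6 (w): row=0 col=2 char='d'
After 7 (k): row=0 col=2 char='d'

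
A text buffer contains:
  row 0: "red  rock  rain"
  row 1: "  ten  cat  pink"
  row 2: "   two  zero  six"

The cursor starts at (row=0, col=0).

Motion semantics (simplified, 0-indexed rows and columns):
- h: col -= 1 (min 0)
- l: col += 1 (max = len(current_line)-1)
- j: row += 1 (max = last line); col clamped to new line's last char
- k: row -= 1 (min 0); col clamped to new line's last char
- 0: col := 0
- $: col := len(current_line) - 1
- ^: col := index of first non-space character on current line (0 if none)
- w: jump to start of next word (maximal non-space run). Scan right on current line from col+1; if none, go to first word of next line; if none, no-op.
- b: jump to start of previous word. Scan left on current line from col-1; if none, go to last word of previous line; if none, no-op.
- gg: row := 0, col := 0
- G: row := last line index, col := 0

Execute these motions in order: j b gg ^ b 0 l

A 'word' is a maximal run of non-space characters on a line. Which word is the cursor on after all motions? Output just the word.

After 1 (j): row=1 col=0 char='_'
After 2 (b): row=0 col=11 char='r'
After 3 (gg): row=0 col=0 char='r'
After 4 (^): row=0 col=0 char='r'
After 5 (b): row=0 col=0 char='r'
After 6 (0): row=0 col=0 char='r'
After 7 (l): row=0 col=1 char='e'

Answer: red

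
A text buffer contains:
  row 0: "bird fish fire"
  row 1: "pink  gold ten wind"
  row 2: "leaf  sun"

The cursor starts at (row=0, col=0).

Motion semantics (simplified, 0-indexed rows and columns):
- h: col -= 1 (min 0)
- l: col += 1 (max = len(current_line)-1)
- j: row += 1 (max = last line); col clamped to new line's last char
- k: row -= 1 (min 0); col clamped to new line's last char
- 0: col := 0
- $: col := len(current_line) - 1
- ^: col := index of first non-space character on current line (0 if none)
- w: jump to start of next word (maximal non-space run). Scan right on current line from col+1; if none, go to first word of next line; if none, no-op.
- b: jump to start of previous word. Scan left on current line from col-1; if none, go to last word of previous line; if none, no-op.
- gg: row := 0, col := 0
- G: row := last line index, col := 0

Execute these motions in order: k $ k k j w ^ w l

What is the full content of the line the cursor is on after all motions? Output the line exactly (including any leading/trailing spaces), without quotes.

After 1 (k): row=0 col=0 char='b'
After 2 ($): row=0 col=13 char='e'
After 3 (k): row=0 col=13 char='e'
After 4 (k): row=0 col=13 char='e'
After 5 (j): row=1 col=13 char='n'
After 6 (w): row=1 col=15 char='w'
After 7 (^): row=1 col=0 char='p'
After 8 (w): row=1 col=6 char='g'
After 9 (l): row=1 col=7 char='o'

Answer: pink  gold ten wind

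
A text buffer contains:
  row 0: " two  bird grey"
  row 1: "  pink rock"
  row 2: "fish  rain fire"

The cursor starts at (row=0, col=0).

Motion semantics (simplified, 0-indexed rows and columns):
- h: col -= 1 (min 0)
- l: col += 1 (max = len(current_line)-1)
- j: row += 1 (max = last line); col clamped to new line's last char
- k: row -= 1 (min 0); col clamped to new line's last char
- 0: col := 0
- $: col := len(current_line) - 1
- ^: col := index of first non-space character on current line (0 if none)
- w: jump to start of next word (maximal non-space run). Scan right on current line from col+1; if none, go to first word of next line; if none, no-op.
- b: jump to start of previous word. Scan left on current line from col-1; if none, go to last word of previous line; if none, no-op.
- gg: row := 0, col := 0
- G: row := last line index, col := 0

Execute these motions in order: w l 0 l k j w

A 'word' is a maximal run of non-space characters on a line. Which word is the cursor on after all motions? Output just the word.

After 1 (w): row=0 col=1 char='t'
After 2 (l): row=0 col=2 char='w'
After 3 (0): row=0 col=0 char='_'
After 4 (l): row=0 col=1 char='t'
After 5 (k): row=0 col=1 char='t'
After 6 (j): row=1 col=1 char='_'
After 7 (w): row=1 col=2 char='p'

Answer: pink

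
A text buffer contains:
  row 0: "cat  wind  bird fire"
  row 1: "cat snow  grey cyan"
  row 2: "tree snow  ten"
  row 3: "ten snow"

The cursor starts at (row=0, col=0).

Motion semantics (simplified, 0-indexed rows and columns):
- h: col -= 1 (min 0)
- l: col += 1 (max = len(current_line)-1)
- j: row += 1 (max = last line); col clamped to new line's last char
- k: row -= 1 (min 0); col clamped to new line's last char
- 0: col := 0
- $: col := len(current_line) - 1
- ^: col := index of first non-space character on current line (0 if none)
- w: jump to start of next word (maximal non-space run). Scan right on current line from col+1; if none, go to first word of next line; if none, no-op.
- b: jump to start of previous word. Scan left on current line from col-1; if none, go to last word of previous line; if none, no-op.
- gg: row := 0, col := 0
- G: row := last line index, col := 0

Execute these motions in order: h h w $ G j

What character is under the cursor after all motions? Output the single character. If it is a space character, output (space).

After 1 (h): row=0 col=0 char='c'
After 2 (h): row=0 col=0 char='c'
After 3 (w): row=0 col=5 char='w'
After 4 ($): row=0 col=19 char='e'
After 5 (G): row=3 col=0 char='t'
After 6 (j): row=3 col=0 char='t'

Answer: t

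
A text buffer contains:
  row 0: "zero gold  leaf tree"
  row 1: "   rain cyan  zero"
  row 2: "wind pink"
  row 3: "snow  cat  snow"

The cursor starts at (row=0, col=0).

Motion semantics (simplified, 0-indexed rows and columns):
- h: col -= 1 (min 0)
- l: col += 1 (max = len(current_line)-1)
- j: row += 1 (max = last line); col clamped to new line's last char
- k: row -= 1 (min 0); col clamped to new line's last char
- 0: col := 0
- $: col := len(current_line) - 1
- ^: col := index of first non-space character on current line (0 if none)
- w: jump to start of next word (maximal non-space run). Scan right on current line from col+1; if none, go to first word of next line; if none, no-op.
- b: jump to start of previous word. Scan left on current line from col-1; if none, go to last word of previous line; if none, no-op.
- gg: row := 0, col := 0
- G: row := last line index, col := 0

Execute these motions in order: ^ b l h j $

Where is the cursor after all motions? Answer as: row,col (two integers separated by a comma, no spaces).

Answer: 1,17

Derivation:
After 1 (^): row=0 col=0 char='z'
After 2 (b): row=0 col=0 char='z'
After 3 (l): row=0 col=1 char='e'
After 4 (h): row=0 col=0 char='z'
After 5 (j): row=1 col=0 char='_'
After 6 ($): row=1 col=17 char='o'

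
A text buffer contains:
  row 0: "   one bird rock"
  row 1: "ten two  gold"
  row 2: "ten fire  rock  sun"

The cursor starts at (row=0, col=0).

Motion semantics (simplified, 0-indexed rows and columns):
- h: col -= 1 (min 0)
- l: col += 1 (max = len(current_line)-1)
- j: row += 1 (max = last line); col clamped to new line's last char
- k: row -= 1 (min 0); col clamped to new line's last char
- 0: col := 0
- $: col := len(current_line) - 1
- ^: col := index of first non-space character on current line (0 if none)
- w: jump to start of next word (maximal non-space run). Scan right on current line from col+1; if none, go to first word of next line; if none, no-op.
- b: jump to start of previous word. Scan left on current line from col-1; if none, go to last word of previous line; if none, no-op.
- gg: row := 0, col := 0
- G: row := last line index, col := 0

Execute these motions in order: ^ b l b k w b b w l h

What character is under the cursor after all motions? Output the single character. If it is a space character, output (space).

Answer: b

Derivation:
After 1 (^): row=0 col=3 char='o'
After 2 (b): row=0 col=3 char='o'
After 3 (l): row=0 col=4 char='n'
After 4 (b): row=0 col=3 char='o'
After 5 (k): row=0 col=3 char='o'
After 6 (w): row=0 col=7 char='b'
After 7 (b): row=0 col=3 char='o'
After 8 (b): row=0 col=3 char='o'
After 9 (w): row=0 col=7 char='b'
After 10 (l): row=0 col=8 char='i'
After 11 (h): row=0 col=7 char='b'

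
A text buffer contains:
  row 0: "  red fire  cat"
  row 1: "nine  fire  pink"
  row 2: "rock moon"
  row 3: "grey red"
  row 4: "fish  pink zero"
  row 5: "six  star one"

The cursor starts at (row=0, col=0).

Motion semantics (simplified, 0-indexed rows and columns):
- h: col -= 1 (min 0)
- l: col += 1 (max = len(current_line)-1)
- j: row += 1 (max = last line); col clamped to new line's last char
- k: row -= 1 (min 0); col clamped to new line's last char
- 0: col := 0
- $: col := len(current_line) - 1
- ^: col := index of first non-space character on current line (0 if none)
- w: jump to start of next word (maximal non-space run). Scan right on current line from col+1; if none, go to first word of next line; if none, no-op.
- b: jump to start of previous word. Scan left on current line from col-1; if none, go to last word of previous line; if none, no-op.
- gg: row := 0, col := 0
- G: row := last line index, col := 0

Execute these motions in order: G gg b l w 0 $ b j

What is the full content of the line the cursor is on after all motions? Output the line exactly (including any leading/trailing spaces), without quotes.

After 1 (G): row=5 col=0 char='s'
After 2 (gg): row=0 col=0 char='_'
After 3 (b): row=0 col=0 char='_'
After 4 (l): row=0 col=1 char='_'
After 5 (w): row=0 col=2 char='r'
After 6 (0): row=0 col=0 char='_'
After 7 ($): row=0 col=14 char='t'
After 8 (b): row=0 col=12 char='c'
After 9 (j): row=1 col=12 char='p'

Answer: nine  fire  pink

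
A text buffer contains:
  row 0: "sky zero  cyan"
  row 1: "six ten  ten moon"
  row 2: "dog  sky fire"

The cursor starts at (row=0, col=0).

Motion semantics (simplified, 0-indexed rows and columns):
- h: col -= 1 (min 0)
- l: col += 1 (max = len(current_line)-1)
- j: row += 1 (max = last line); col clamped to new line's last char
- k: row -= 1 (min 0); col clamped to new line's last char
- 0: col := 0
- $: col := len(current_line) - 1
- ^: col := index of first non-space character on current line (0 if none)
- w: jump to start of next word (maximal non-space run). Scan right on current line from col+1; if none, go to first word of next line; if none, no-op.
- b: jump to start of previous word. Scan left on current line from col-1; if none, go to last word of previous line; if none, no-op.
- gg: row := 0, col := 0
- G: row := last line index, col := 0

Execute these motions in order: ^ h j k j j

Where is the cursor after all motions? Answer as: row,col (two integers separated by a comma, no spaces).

After 1 (^): row=0 col=0 char='s'
After 2 (h): row=0 col=0 char='s'
After 3 (j): row=1 col=0 char='s'
After 4 (k): row=0 col=0 char='s'
After 5 (j): row=1 col=0 char='s'
After 6 (j): row=2 col=0 char='d'

Answer: 2,0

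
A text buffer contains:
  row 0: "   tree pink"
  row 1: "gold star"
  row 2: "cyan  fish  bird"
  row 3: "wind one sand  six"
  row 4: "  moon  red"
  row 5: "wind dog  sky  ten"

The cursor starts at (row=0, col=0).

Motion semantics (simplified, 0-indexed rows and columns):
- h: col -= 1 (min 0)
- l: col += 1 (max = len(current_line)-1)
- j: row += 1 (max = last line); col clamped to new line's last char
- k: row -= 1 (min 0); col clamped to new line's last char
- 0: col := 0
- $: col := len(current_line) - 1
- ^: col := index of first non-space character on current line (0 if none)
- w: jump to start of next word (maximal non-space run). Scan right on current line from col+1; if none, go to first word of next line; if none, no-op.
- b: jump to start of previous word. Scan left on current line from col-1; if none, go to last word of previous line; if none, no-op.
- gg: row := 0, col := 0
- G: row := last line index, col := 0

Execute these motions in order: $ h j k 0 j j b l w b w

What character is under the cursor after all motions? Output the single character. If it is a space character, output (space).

Answer: c

Derivation:
After 1 ($): row=0 col=11 char='k'
After 2 (h): row=0 col=10 char='n'
After 3 (j): row=1 col=8 char='r'
After 4 (k): row=0 col=8 char='p'
After 5 (0): row=0 col=0 char='_'
After 6 (j): row=1 col=0 char='g'
After 7 (j): row=2 col=0 char='c'
After 8 (b): row=1 col=5 char='s'
After 9 (l): row=1 col=6 char='t'
After 10 (w): row=2 col=0 char='c'
After 11 (b): row=1 col=5 char='s'
After 12 (w): row=2 col=0 char='c'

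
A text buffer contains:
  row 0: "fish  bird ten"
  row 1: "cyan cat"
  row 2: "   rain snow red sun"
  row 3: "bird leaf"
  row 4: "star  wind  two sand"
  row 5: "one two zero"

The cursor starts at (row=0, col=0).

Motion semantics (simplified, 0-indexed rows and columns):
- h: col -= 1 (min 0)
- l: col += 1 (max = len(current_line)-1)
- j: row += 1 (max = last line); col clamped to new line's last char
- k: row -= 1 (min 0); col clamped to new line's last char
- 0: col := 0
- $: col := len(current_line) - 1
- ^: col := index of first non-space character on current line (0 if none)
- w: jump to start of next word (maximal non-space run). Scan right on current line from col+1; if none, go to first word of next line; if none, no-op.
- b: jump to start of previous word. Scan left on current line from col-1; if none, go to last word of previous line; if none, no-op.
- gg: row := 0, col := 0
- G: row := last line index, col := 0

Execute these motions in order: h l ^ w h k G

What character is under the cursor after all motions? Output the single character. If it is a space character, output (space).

After 1 (h): row=0 col=0 char='f'
After 2 (l): row=0 col=1 char='i'
After 3 (^): row=0 col=0 char='f'
After 4 (w): row=0 col=6 char='b'
After 5 (h): row=0 col=5 char='_'
After 6 (k): row=0 col=5 char='_'
After 7 (G): row=5 col=0 char='o'

Answer: o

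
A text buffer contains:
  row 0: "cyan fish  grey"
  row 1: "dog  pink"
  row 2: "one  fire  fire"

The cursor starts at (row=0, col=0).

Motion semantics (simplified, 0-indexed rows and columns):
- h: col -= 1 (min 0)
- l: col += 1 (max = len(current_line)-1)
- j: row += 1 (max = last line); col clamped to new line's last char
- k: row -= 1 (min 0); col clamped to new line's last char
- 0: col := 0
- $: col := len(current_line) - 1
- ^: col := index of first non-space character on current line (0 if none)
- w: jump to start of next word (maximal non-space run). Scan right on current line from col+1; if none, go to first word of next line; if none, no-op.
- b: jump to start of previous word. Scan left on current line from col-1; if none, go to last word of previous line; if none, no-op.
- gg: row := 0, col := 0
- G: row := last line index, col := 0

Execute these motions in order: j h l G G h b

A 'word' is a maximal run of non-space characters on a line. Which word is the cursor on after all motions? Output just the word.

After 1 (j): row=1 col=0 char='d'
After 2 (h): row=1 col=0 char='d'
After 3 (l): row=1 col=1 char='o'
After 4 (G): row=2 col=0 char='o'
After 5 (G): row=2 col=0 char='o'
After 6 (h): row=2 col=0 char='o'
After 7 (b): row=1 col=5 char='p'

Answer: pink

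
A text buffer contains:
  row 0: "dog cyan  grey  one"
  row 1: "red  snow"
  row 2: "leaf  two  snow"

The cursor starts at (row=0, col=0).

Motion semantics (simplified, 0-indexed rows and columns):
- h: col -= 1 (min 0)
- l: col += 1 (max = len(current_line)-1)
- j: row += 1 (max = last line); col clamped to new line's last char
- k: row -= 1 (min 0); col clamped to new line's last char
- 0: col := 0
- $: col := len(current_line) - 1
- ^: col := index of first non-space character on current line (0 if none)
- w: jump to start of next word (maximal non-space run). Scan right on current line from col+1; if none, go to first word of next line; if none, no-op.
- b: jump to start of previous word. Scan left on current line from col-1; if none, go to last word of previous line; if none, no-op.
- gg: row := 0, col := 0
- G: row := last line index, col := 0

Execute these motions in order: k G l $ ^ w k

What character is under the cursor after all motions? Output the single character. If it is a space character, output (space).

Answer: n

Derivation:
After 1 (k): row=0 col=0 char='d'
After 2 (G): row=2 col=0 char='l'
After 3 (l): row=2 col=1 char='e'
After 4 ($): row=2 col=14 char='w'
After 5 (^): row=2 col=0 char='l'
After 6 (w): row=2 col=6 char='t'
After 7 (k): row=1 col=6 char='n'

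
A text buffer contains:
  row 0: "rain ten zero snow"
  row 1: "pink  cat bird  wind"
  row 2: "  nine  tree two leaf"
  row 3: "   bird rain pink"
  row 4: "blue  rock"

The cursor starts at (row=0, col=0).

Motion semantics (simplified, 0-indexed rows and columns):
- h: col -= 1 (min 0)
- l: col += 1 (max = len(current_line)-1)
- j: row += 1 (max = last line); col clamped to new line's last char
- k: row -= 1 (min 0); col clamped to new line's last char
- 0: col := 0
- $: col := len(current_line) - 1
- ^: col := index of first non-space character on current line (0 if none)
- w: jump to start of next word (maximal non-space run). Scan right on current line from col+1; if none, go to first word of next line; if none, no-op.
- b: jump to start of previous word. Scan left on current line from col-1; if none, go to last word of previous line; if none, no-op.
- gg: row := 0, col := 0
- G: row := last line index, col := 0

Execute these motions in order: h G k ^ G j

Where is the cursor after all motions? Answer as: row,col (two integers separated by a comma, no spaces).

Answer: 4,0

Derivation:
After 1 (h): row=0 col=0 char='r'
After 2 (G): row=4 col=0 char='b'
After 3 (k): row=3 col=0 char='_'
After 4 (^): row=3 col=3 char='b'
After 5 (G): row=4 col=0 char='b'
After 6 (j): row=4 col=0 char='b'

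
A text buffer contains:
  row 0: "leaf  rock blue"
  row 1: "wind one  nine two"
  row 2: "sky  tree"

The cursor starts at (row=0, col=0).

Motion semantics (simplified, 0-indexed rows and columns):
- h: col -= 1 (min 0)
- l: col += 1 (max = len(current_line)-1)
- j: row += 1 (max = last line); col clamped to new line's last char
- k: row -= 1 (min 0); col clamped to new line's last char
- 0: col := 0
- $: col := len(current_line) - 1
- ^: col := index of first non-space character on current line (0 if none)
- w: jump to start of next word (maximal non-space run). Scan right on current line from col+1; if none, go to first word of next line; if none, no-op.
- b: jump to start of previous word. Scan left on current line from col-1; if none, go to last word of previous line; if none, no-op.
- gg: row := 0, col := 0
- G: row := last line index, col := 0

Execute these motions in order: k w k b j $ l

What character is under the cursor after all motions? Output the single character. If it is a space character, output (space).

Answer: o

Derivation:
After 1 (k): row=0 col=0 char='l'
After 2 (w): row=0 col=6 char='r'
After 3 (k): row=0 col=6 char='r'
After 4 (b): row=0 col=0 char='l'
After 5 (j): row=1 col=0 char='w'
After 6 ($): row=1 col=17 char='o'
After 7 (l): row=1 col=17 char='o'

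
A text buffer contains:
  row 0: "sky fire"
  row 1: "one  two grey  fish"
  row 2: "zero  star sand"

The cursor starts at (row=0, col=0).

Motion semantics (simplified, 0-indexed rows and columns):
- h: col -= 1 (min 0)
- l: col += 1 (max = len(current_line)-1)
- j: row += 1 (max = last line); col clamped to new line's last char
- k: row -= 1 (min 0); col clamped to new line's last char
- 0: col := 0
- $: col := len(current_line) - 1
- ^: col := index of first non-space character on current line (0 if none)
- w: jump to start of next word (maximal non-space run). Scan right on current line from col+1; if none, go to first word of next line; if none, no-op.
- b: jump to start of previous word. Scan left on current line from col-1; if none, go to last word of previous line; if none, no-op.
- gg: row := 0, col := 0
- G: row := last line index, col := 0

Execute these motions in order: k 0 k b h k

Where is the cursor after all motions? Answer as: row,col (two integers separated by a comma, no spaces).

Answer: 0,0

Derivation:
After 1 (k): row=0 col=0 char='s'
After 2 (0): row=0 col=0 char='s'
After 3 (k): row=0 col=0 char='s'
After 4 (b): row=0 col=0 char='s'
After 5 (h): row=0 col=0 char='s'
After 6 (k): row=0 col=0 char='s'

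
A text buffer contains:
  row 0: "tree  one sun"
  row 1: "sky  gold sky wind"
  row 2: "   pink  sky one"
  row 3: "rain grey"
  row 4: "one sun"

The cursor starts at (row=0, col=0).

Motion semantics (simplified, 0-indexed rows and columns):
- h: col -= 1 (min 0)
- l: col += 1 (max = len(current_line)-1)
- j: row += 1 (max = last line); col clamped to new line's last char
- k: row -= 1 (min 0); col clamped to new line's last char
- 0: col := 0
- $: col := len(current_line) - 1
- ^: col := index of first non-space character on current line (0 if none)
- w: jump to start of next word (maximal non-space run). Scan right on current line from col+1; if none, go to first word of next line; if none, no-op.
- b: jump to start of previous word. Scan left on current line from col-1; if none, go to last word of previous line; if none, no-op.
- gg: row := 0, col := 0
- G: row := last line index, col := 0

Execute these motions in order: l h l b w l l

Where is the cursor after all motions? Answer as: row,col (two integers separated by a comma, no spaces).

After 1 (l): row=0 col=1 char='r'
After 2 (h): row=0 col=0 char='t'
After 3 (l): row=0 col=1 char='r'
After 4 (b): row=0 col=0 char='t'
After 5 (w): row=0 col=6 char='o'
After 6 (l): row=0 col=7 char='n'
After 7 (l): row=0 col=8 char='e'

Answer: 0,8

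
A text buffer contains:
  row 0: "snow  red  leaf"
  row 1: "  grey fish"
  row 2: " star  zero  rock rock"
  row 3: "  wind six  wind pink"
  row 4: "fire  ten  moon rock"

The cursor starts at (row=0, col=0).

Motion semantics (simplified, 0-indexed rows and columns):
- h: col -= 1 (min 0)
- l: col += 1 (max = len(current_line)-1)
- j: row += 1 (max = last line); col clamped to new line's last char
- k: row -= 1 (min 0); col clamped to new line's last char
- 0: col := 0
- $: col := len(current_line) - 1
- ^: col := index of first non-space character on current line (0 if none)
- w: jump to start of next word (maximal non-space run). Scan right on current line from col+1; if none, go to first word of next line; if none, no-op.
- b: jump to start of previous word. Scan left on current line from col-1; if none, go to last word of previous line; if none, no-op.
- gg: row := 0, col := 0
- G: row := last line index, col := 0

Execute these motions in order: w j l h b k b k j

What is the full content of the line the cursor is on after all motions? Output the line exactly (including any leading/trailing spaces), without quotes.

Answer:   grey fish

Derivation:
After 1 (w): row=0 col=6 char='r'
After 2 (j): row=1 col=6 char='_'
After 3 (l): row=1 col=7 char='f'
After 4 (h): row=1 col=6 char='_'
After 5 (b): row=1 col=2 char='g'
After 6 (k): row=0 col=2 char='o'
After 7 (b): row=0 col=0 char='s'
After 8 (k): row=0 col=0 char='s'
After 9 (j): row=1 col=0 char='_'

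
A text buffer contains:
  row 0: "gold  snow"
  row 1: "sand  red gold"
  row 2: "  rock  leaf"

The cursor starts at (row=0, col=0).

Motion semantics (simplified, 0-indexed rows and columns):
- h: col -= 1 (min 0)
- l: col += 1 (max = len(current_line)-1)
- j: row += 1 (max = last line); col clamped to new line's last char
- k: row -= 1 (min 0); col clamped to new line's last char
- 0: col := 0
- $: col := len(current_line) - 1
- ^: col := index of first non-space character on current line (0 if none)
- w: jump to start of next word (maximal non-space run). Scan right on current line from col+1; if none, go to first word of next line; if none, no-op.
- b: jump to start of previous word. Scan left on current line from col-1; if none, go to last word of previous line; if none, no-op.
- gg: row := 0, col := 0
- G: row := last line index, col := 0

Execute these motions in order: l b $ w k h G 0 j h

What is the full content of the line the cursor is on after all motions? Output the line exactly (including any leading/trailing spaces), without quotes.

Answer:   rock  leaf

Derivation:
After 1 (l): row=0 col=1 char='o'
After 2 (b): row=0 col=0 char='g'
After 3 ($): row=0 col=9 char='w'
After 4 (w): row=1 col=0 char='s'
After 5 (k): row=0 col=0 char='g'
After 6 (h): row=0 col=0 char='g'
After 7 (G): row=2 col=0 char='_'
After 8 (0): row=2 col=0 char='_'
After 9 (j): row=2 col=0 char='_'
After 10 (h): row=2 col=0 char='_'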